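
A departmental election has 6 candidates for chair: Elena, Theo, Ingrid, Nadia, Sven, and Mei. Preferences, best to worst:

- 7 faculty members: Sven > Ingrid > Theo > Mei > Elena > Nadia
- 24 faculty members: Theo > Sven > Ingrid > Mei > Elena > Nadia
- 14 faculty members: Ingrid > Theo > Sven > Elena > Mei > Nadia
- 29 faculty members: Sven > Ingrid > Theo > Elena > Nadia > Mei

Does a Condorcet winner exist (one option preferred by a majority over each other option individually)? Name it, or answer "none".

none

Checking pairwise contests:
Theo beats Elena 74–0.
Ingrid beats Theo 50–24.
Sven beats Ingrid 60–14.
Elena beats Nadia 74–0.
Theo beats Sven 38–36.
Elena beats Mei 43–31.
Every option loses at least one head-to-head, so there is no Condorcet winner.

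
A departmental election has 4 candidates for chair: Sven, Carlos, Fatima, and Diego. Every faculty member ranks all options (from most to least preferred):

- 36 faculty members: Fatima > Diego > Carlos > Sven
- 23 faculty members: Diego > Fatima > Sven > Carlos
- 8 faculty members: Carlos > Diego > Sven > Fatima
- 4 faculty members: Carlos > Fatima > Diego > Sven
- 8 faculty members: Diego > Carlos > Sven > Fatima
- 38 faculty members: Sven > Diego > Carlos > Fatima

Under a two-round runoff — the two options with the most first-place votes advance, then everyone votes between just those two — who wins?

Fatima

Round 1 first-place votes: Sven 38, Carlos 12, Fatima 36, Diego 31.
Sven and Fatima advance.
Runoff: Sven is preferred to Fatima by 54 voters; Fatima by 63.
Fatima wins the runoff.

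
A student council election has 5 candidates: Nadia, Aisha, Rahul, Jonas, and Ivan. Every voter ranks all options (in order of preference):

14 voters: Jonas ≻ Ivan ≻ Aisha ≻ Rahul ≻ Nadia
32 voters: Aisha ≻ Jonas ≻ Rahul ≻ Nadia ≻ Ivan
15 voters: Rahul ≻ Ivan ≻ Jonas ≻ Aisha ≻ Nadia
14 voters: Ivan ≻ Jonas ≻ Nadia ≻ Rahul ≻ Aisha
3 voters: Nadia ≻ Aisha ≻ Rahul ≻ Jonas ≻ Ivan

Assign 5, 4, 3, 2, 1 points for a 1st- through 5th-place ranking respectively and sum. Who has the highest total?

Jonas

Nadia: 14·1 + 32·2 + 15·1 + 14·3 + 3·5 = 150
Aisha: 14·3 + 32·5 + 15·2 + 14·1 + 3·4 = 258
Rahul: 14·2 + 32·3 + 15·5 + 14·2 + 3·3 = 236
Jonas: 14·5 + 32·4 + 15·3 + 14·4 + 3·2 = 305
Ivan: 14·4 + 32·1 + 15·4 + 14·5 + 3·1 = 221
Jonas has the highest Borda score (305).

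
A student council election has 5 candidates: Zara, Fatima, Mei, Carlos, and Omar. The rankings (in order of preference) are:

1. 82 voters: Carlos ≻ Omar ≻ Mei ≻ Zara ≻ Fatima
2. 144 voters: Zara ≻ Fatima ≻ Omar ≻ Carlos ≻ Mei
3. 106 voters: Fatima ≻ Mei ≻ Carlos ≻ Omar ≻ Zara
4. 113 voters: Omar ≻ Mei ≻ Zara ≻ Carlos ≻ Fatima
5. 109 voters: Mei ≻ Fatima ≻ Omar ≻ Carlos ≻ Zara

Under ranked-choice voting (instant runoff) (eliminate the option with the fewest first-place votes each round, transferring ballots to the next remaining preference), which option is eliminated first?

Carlos

Round 1: Zara 144, Fatima 106, Mei 109, Carlos 82, Omar 113. Eliminate Carlos.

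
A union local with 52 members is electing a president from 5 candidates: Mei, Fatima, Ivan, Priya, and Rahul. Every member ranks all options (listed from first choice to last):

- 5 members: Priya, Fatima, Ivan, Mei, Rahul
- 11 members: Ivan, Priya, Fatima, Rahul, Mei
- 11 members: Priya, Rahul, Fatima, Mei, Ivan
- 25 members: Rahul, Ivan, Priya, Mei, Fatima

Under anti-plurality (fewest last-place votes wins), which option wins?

Priya

Last-place votes: Mei 11, Fatima 25, Ivan 11, Priya 0, Rahul 5.
Priya is ranked last by the fewest voters, so Priya wins.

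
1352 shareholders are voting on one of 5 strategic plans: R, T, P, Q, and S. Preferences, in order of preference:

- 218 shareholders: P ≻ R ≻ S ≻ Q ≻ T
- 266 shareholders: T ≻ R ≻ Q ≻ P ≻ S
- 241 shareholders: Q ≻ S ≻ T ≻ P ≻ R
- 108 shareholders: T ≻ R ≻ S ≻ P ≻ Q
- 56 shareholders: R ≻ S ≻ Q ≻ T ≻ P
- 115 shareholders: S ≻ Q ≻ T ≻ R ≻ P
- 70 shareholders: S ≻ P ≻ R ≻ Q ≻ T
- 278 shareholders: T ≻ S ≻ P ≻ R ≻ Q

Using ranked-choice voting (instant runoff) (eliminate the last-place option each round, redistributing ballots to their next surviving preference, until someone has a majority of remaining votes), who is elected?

S

Round 1: R 56, T 652, P 218, Q 241, S 185. Eliminate R.
Round 2: T 652, P 218, Q 241, S 241. Eliminate P.
Round 3: T 652, Q 241, S 459. Eliminate Q.
Round 4: T 652, S 700. S has a majority.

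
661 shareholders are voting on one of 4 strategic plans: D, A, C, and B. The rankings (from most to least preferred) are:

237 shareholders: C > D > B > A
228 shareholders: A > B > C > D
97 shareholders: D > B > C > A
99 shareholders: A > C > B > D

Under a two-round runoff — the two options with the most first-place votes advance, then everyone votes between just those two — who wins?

C

Round 1 first-place votes: D 97, A 327, C 237, B 0.
A and C advance.
Runoff: A is preferred to C by 327 voters; C by 334.
C wins the runoff.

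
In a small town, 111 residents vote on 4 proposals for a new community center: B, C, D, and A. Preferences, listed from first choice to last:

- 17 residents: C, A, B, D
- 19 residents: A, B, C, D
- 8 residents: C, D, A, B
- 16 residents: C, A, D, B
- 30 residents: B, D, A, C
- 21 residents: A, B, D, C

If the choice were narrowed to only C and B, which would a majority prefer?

B

Voters preferring C to B: 41; preferring B to C: 70.
B wins the head-to-head.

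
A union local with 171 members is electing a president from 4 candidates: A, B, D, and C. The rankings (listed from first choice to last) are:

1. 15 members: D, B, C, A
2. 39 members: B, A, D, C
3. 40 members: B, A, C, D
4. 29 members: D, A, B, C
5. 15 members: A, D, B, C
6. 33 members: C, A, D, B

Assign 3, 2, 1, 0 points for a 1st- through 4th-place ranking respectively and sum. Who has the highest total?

A

A: 15·0 + 39·2 + 40·2 + 29·2 + 15·3 + 33·2 = 327
B: 15·2 + 39·3 + 40·3 + 29·1 + 15·1 + 33·0 = 311
D: 15·3 + 39·1 + 40·0 + 29·3 + 15·2 + 33·1 = 234
C: 15·1 + 39·0 + 40·1 + 29·0 + 15·0 + 33·3 = 154
A has the highest Borda score (327).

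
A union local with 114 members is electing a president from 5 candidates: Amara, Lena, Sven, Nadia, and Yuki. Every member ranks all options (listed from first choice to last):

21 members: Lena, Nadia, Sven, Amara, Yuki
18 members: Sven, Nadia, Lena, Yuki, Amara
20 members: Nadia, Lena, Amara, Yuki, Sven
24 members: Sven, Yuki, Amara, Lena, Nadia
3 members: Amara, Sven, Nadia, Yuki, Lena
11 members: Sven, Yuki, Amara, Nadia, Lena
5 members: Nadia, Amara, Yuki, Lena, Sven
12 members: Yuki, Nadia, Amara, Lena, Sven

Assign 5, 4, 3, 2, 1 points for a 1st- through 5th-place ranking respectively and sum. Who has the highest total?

Amara: 21·2 + 18·1 + 20·3 + 24·3 + 3·5 + 11·3 + 5·4 + 12·3 = 296
Lena: 21·5 + 18·3 + 20·4 + 24·2 + 3·1 + 11·1 + 5·2 + 12·2 = 335
Sven: 21·3 + 18·5 + 20·1 + 24·5 + 3·4 + 11·5 + 5·1 + 12·1 = 377
Nadia: 21·4 + 18·4 + 20·5 + 24·1 + 3·3 + 11·2 + 5·5 + 12·4 = 384
Yuki: 21·1 + 18·2 + 20·2 + 24·4 + 3·2 + 11·4 + 5·3 + 12·5 = 318
Nadia has the highest Borda score (384).

Nadia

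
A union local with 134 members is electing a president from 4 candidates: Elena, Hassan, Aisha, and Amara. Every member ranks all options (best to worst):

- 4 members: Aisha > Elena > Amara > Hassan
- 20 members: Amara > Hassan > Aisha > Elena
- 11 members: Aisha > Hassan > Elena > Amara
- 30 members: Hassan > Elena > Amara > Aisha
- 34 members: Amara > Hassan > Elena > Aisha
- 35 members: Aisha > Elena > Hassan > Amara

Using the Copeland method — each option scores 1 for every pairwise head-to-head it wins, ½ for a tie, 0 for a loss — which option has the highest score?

Hassan

Elena: beats Amara; loses to Hassan and Aisha → score 1.
Hassan: beats Elena, Aisha, and Amara → score 3.
Aisha: beats Elena; loses to Hassan and Amara → score 1.
Amara: beats Aisha; loses to Elena and Hassan → score 1.
Hassan has the best pairwise record.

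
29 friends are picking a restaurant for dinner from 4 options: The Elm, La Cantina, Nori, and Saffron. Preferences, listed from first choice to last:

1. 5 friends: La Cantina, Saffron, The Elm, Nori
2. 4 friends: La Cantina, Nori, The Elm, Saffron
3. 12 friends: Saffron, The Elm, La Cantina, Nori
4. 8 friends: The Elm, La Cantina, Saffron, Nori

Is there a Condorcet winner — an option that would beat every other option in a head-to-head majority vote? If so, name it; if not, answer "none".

Checking pairwise contests:
Saffron beats The Elm 17–12.
The Elm beats La Cantina 20–9.
The Elm beats Nori 25–4.
La Cantina beats Saffron 17–12.
Every option loses at least one head-to-head, so there is no Condorcet winner.

none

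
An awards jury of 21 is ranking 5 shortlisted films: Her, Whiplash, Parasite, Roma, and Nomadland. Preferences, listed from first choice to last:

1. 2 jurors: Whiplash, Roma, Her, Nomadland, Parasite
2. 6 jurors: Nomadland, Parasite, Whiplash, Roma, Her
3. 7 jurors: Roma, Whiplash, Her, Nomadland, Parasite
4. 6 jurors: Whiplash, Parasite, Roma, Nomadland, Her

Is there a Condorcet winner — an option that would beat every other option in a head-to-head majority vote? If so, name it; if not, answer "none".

Whiplash

Whiplash vs Her: 21–0 for Whiplash.
Whiplash vs Parasite: 15–6 for Whiplash.
Whiplash vs Roma: 14–7 for Whiplash.
Whiplash vs Nomadland: 15–6 for Whiplash.
Whiplash beats every other option head-to-head.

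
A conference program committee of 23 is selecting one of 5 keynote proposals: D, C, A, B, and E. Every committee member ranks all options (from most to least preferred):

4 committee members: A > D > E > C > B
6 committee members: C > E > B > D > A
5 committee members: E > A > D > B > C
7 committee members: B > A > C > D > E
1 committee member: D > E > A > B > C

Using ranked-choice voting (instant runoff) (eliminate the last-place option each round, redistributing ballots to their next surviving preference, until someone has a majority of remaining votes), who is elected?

E

Round 1: D 1, C 6, A 4, B 7, E 5. Eliminate D.
Round 2: C 6, A 4, B 7, E 6. Eliminate A.
Round 3: C 6, B 7, E 10. Eliminate C.
Round 4: B 7, E 16. E has a majority.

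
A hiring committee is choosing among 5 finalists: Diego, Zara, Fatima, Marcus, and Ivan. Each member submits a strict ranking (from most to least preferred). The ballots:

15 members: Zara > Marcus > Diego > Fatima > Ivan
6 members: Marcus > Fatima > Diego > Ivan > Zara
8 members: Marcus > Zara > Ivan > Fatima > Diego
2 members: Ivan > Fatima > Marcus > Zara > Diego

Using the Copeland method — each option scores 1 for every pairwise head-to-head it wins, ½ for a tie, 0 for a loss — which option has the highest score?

Diego: beats Ivan; loses to Zara, Fatima, and Marcus → score 1.
Zara: beats Diego, Fatima, and Ivan; loses to Marcus → score 3.
Fatima: beats Diego and Ivan; loses to Zara and Marcus → score 2.
Marcus: beats Diego, Zara, Fatima, and Ivan → score 4.
Ivan: loses to Diego, Zara, Fatima, and Marcus → score 0.
Marcus has the best pairwise record.

Marcus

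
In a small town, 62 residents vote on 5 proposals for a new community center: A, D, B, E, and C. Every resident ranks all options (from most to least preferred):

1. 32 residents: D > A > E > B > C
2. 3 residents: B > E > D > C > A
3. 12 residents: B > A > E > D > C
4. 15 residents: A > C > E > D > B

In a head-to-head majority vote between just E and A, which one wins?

Voters preferring E to A: 3; preferring A to E: 59.
A wins the head-to-head.

A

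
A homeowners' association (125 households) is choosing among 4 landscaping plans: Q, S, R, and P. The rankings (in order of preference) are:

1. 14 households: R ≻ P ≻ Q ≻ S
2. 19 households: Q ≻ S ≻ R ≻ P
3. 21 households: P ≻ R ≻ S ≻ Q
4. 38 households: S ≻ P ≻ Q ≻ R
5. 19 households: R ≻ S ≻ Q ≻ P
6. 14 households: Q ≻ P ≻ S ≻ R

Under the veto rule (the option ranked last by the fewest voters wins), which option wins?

Last-place votes: Q 21, S 14, R 52, P 38.
S is ranked last by the fewest voters, so S wins.

S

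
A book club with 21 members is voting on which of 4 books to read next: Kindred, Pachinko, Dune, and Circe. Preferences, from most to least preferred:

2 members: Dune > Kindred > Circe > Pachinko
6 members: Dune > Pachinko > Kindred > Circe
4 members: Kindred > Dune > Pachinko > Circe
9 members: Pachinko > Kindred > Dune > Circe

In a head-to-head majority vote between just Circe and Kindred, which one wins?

Voters preferring Circe to Kindred: 0; preferring Kindred to Circe: 21.
Kindred wins the head-to-head.

Kindred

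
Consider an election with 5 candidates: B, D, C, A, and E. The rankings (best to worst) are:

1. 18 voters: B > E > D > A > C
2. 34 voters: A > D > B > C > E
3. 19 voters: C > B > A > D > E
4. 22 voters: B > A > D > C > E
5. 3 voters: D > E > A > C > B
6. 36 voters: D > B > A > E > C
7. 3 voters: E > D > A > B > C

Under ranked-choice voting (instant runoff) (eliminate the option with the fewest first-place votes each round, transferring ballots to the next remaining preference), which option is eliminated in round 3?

Round 1: B 40, D 39, C 19, A 34, E 3. Eliminate E.
Round 2: B 40, D 42, C 19, A 34. Eliminate C.
Round 3: B 59, D 42, A 34. Eliminate A.

A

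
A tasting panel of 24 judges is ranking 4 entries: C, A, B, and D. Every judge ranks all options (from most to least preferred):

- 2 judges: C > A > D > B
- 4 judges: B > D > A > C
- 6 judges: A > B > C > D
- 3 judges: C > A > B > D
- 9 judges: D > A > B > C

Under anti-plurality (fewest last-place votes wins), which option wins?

Last-place votes: C 13, A 0, B 2, D 9.
A is ranked last by the fewest voters, so A wins.

A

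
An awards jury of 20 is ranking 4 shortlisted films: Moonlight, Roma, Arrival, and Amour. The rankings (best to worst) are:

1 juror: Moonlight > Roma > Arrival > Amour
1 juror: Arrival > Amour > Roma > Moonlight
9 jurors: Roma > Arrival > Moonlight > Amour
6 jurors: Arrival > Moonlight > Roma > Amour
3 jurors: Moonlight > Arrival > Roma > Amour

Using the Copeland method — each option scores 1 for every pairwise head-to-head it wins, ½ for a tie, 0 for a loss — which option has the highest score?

Arrival

Moonlight: beats Amour; ties Roma; loses to Arrival → score 1.5.
Roma: beats Amour; ties Moonlight and Arrival → score 2.
Arrival: beats Moonlight and Amour; ties Roma → score 2.5.
Amour: loses to Moonlight, Roma, and Arrival → score 0.
Arrival has the best pairwise record.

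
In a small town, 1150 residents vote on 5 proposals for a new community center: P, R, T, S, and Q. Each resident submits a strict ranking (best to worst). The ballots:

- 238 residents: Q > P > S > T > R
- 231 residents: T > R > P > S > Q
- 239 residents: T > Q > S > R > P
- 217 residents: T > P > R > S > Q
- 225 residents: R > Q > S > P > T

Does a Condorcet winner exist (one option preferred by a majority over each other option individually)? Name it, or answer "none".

T vs P: 687–463 for T.
T vs R: 925–225 for T.
T vs S: 687–463 for T.
T vs Q: 687–463 for T.
T beats every other option head-to-head.

T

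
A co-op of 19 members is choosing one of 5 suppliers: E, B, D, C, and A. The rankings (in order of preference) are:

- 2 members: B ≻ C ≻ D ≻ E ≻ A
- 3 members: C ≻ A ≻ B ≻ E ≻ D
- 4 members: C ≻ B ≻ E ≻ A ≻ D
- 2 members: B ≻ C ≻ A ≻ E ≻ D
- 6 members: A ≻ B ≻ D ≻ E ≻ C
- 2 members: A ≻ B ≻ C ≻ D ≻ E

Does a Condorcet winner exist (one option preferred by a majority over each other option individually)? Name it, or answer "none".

Checking pairwise contests:
B beats E 19–0.
A beats B 11–8.
B beats D 19–0.
B beats C 12–7.
C beats A 11–8.
Every option loses at least one head-to-head, so there is no Condorcet winner.

none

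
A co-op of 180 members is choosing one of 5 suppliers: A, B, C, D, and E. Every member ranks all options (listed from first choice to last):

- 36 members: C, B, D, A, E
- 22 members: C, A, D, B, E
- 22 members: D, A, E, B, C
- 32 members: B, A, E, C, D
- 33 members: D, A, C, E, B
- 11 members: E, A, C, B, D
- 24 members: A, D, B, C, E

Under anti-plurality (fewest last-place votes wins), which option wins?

Last-place votes: A 0, B 33, C 22, D 43, E 82.
A is ranked last by the fewest voters, so A wins.

A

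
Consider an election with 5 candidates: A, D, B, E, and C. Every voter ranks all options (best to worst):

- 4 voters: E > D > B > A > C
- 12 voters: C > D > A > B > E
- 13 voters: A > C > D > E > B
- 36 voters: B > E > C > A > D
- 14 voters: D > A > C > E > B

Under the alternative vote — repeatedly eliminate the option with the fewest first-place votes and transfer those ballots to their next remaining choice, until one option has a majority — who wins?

Round 1: A 13, D 14, B 36, E 4, C 12. Eliminate E.
Round 2: A 13, D 18, B 36, C 12. Eliminate C.
Round 3: A 13, D 30, B 36. Eliminate A.
Round 4: D 43, B 36. D has a majority.

D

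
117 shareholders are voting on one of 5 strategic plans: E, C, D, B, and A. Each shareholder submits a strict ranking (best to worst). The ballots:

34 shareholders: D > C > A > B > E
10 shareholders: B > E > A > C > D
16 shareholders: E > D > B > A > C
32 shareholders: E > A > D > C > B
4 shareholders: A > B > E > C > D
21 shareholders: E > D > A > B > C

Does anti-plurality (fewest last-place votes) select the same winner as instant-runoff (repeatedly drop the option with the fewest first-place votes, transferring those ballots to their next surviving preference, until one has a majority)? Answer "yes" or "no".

no

Anti-plurality — last-place votes: E 34, C 37, D 14, B 32, A 0. Winner: A.
Instant-runoff — R1 E 69, C 0, D 34, B 10, A 4 (E winner). Winner: E.
The two methods disagree.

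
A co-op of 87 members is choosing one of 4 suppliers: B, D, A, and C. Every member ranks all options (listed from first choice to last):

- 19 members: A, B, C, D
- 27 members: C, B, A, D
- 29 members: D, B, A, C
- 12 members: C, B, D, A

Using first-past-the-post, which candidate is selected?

C

First-place votes: B 0, D 29, A 19, C 39.
C has the most first-place votes.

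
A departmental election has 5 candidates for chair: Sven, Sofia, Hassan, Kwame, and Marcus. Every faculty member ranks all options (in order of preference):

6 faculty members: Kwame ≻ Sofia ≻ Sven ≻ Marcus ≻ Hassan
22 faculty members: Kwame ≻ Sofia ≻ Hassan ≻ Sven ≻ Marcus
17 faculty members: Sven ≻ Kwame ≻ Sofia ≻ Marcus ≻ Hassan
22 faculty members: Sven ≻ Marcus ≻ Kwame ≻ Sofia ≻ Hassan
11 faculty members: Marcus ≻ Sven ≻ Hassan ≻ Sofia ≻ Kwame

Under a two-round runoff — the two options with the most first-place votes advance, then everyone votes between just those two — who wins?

Sven

Round 1 first-place votes: Sven 39, Sofia 0, Hassan 0, Kwame 28, Marcus 11.
Sven and Kwame advance.
Runoff: Sven is preferred to Kwame by 50 voters; Kwame by 28.
Sven wins the runoff.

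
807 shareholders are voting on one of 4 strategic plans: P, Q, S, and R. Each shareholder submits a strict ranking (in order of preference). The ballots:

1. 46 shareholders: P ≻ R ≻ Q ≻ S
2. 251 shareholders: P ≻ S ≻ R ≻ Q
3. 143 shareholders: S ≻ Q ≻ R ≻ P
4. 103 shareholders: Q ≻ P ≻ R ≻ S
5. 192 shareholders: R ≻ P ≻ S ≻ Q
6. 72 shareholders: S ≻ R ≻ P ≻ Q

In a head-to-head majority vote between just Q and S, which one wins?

S

Voters preferring Q to S: 149; preferring S to Q: 658.
S wins the head-to-head.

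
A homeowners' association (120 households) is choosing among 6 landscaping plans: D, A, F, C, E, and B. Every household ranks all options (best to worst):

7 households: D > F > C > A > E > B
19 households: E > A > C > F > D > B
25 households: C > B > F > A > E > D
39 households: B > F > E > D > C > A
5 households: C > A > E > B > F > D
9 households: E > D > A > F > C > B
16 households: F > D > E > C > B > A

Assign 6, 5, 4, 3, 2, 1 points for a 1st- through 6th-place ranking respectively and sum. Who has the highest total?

F

D: 7·6 + 19·2 + 25·1 + 39·3 + 5·1 + 9·5 + 16·5 = 352
A: 7·3 + 19·5 + 25·3 + 39·1 + 5·5 + 9·4 + 16·1 = 307
F: 7·5 + 19·3 + 25·4 + 39·5 + 5·2 + 9·3 + 16·6 = 520
C: 7·4 + 19·4 + 25·6 + 39·2 + 5·6 + 9·2 + 16·3 = 428
E: 7·2 + 19·6 + 25·2 + 39·4 + 5·4 + 9·6 + 16·4 = 472
B: 7·1 + 19·1 + 25·5 + 39·6 + 5·3 + 9·1 + 16·2 = 441
F has the highest Borda score (520).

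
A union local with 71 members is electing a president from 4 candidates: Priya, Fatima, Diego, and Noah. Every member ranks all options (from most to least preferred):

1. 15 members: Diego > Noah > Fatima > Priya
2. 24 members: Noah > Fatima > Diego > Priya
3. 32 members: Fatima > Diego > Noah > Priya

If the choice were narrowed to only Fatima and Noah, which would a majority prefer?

Noah

Voters preferring Fatima to Noah: 32; preferring Noah to Fatima: 39.
Noah wins the head-to-head.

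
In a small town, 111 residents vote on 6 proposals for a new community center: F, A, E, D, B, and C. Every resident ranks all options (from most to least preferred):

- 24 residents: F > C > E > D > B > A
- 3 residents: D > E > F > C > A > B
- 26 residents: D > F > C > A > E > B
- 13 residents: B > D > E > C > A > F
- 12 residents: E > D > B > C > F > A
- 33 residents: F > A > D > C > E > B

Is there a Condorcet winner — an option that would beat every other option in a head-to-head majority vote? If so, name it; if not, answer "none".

F

F vs A: 98–13 for F.
F vs E: 83–28 for F.
F vs D: 57–54 for F.
F vs B: 86–25 for F.
F vs C: 86–25 for F.
F beats every other option head-to-head.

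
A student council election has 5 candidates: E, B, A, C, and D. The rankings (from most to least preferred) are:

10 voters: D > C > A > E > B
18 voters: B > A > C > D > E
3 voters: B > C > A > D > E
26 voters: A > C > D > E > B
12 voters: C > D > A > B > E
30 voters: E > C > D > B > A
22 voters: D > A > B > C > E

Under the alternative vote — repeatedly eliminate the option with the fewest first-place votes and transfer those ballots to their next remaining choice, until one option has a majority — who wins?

Round 1: E 30, B 21, A 26, C 12, D 32. Eliminate C.
Round 2: E 30, B 21, A 26, D 44. Eliminate B.
Round 3: E 30, A 47, D 44. Eliminate E.
Round 4: A 47, D 74. D has a majority.

D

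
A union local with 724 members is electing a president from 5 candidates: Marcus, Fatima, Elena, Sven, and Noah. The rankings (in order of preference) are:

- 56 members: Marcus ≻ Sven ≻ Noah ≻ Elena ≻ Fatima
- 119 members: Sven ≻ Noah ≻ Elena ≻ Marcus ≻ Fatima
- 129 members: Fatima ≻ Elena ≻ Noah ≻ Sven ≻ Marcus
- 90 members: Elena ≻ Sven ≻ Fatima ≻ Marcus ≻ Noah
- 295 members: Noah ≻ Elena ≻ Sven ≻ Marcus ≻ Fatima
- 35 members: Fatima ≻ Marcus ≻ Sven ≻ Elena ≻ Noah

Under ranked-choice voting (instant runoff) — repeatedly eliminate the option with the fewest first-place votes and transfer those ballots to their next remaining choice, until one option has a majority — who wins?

Round 1: Marcus 56, Fatima 164, Elena 90, Sven 119, Noah 295. Eliminate Marcus.
Round 2: Fatima 164, Elena 90, Sven 175, Noah 295. Eliminate Elena.
Round 3: Fatima 164, Sven 265, Noah 295. Eliminate Fatima.
Round 4: Sven 300, Noah 424. Noah has a majority.

Noah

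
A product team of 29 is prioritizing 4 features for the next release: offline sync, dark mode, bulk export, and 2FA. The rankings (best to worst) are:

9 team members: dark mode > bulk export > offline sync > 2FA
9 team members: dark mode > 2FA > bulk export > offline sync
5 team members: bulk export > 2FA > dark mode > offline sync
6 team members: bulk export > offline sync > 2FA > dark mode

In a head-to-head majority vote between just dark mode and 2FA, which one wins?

dark mode

Voters preferring dark mode to 2FA: 18; preferring 2FA to dark mode: 11.
dark mode wins the head-to-head.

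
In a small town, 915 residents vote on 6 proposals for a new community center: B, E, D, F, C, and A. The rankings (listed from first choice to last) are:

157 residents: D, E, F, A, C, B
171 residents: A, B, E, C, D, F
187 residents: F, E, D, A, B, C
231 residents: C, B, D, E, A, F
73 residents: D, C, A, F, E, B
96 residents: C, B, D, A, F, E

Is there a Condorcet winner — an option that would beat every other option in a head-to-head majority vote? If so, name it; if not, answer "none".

Checking pairwise contests:
C beats B 557–358.
B beats E 498–417.
B beats D 498–417.
B beats F 498–417.
E beats C 515–400.
E beats A 575–340.
Every option loses at least one head-to-head, so there is no Condorcet winner.

none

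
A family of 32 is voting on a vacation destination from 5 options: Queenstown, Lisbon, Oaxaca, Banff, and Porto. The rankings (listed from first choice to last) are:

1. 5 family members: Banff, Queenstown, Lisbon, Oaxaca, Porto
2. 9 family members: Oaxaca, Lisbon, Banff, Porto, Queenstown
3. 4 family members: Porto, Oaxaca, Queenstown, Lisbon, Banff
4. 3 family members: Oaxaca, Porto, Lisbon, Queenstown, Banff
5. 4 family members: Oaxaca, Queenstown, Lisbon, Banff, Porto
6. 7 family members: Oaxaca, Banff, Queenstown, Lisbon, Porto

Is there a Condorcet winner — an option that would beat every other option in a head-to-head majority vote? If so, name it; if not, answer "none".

Oaxaca vs Queenstown: 27–5 for Oaxaca.
Oaxaca vs Lisbon: 27–5 for Oaxaca.
Oaxaca vs Banff: 27–5 for Oaxaca.
Oaxaca vs Porto: 28–4 for Oaxaca.
Oaxaca beats every other option head-to-head.

Oaxaca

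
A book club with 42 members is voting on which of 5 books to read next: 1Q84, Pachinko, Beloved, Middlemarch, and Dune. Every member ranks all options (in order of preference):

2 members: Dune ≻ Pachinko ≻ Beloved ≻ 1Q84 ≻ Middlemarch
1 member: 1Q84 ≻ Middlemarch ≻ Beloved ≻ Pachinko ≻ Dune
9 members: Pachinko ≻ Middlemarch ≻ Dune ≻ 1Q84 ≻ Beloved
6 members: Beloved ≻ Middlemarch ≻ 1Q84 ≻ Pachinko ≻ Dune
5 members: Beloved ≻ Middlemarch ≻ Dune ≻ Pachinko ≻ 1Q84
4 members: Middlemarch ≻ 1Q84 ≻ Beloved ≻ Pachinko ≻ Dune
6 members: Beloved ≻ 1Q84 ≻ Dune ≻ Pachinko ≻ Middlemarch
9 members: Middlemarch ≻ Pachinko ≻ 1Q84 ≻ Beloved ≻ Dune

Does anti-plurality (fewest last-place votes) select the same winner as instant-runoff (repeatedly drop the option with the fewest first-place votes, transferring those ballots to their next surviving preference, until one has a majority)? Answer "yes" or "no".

Anti-plurality — last-place votes: 1Q84 5, Pachinko 0, Beloved 9, Middlemarch 8, Dune 20. Winner: Pachinko.
Instant-runoff — R1 1Q84 1, Pachinko 9, Beloved 17, Middlemarch 13, Dune 2 (1Q84 out); R2 Pachinko 9, Beloved 17, Middlemarch 14, Dune 2 (Dune out); R3 Pachinko 11, Beloved 17, Middlemarch 14 (Pachinko out); R4 Beloved 19, Middlemarch 23 (Middlemarch winner). Winner: Middlemarch.
The two methods disagree.

no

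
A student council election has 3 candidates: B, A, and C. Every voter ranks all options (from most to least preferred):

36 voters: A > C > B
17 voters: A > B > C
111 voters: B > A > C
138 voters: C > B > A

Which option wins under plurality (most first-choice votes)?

C

First-place votes: B 111, A 53, C 138.
C has the most first-place votes.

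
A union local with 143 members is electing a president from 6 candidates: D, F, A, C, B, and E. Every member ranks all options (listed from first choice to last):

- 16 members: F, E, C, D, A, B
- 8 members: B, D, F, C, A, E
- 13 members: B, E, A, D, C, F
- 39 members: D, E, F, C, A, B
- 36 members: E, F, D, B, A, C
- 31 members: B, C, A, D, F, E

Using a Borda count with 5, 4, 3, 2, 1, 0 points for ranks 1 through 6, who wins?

D: 16·2 + 8·4 + 13·2 + 39·5 + 36·3 + 31·2 = 455
F: 16·5 + 8·3 + 13·0 + 39·3 + 36·4 + 31·1 = 396
A: 16·1 + 8·1 + 13·3 + 39·1 + 36·1 + 31·3 = 231
C: 16·3 + 8·2 + 13·1 + 39·2 + 36·0 + 31·4 = 279
B: 16·0 + 8·5 + 13·5 + 39·0 + 36·2 + 31·5 = 332
E: 16·4 + 8·0 + 13·4 + 39·4 + 36·5 + 31·0 = 452
D has the highest Borda score (455).

D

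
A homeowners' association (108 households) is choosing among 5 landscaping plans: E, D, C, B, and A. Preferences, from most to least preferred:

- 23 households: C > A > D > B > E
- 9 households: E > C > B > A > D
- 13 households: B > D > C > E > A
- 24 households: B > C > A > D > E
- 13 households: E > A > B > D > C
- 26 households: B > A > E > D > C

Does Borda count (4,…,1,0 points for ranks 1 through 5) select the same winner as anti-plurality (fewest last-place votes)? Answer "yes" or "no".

yes

Borda — scores: E 153, D 148, C 217, B 319, A 243. Winner: B.
Anti-plurality — last-place votes: E 47, D 9, C 39, B 0, A 13. Winner: B.
The two methods agree.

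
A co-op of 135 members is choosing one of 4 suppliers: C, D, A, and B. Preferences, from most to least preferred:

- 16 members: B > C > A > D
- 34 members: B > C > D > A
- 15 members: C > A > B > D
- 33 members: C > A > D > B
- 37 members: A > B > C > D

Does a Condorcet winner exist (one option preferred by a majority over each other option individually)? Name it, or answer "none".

Checking pairwise contests:
B beats C 87–48.
C beats D 135–0.
C beats A 98–37.
A beats B 85–50.
Every option loses at least one head-to-head, so there is no Condorcet winner.

none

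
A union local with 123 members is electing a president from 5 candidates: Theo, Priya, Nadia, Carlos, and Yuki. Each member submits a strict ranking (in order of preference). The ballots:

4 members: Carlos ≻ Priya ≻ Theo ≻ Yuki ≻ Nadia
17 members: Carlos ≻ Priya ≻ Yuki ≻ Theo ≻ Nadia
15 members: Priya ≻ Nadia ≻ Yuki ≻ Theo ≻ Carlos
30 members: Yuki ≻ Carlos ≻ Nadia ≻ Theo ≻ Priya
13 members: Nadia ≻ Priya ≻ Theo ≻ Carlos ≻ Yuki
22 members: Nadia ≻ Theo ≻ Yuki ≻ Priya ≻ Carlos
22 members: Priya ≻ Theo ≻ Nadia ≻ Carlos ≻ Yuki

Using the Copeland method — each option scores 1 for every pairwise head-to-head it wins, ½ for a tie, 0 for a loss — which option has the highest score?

Nadia

Theo: beats Carlos; loses to Priya, Nadia, and Yuki → score 1.
Priya: beats Theo, Carlos, and Yuki; loses to Nadia → score 3.
Nadia: beats Theo, Priya, Carlos, and Yuki → score 4.
Carlos: loses to Theo, Priya, Nadia, and Yuki → score 0.
Yuki: beats Theo and Carlos; loses to Priya and Nadia → score 2.
Nadia has the best pairwise record.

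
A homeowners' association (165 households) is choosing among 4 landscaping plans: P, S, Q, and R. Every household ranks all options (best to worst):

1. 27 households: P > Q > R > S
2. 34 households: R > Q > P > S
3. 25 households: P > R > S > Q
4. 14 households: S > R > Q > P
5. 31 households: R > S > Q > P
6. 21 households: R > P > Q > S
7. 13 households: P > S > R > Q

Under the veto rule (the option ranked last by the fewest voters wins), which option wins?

R

Last-place votes: P 45, S 82, Q 38, R 0.
R is ranked last by the fewest voters, so R wins.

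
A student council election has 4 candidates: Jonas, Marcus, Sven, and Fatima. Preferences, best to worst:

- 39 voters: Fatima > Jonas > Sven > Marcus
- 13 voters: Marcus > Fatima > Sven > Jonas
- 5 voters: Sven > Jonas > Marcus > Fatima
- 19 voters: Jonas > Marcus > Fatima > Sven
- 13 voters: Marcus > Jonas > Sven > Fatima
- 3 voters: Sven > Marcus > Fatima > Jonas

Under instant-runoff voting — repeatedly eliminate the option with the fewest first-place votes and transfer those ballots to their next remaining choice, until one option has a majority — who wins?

Round 1: Jonas 19, Marcus 26, Sven 8, Fatima 39. Eliminate Sven.
Round 2: Jonas 24, Marcus 29, Fatima 39. Eliminate Jonas.
Round 3: Marcus 53, Fatima 39. Marcus has a majority.

Marcus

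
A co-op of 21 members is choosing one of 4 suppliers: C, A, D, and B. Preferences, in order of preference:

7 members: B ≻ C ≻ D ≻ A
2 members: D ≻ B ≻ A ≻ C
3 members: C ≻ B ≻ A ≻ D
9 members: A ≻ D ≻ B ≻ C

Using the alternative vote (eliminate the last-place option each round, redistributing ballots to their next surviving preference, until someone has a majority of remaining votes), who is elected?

B

Round 1: C 3, A 9, D 2, B 7. Eliminate D.
Round 2: C 3, A 9, B 9. Eliminate C.
Round 3: A 9, B 12. B has a majority.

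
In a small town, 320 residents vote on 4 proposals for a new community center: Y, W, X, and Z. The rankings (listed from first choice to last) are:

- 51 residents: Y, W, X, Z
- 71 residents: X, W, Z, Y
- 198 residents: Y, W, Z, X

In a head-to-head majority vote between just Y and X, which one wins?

Voters preferring Y to X: 249; preferring X to Y: 71.
Y wins the head-to-head.

Y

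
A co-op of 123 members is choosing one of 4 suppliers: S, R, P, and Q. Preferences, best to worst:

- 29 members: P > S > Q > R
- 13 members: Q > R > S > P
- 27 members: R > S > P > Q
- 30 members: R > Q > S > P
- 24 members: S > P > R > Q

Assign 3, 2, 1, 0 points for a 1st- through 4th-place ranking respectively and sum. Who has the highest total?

S

S: 29·2 + 13·1 + 27·2 + 30·1 + 24·3 = 227
R: 29·0 + 13·2 + 27·3 + 30·3 + 24·1 = 221
P: 29·3 + 13·0 + 27·1 + 30·0 + 24·2 = 162
Q: 29·1 + 13·3 + 27·0 + 30·2 + 24·0 = 128
S has the highest Borda score (227).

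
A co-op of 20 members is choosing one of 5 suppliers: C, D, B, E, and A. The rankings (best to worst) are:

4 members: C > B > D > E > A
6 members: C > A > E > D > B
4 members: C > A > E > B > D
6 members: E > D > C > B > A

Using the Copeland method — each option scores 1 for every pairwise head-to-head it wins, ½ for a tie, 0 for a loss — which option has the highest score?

C

C: beats D, B, E, and A → score 4.
D: beats B; ties A; loses to C and E → score 1.5.
B: ties A; loses to C, D, and E → score 0.5.
E: beats D and B; ties A; loses to C → score 2.5.
A: ties D, B, and E; loses to C → score 1.5.
C has the best pairwise record.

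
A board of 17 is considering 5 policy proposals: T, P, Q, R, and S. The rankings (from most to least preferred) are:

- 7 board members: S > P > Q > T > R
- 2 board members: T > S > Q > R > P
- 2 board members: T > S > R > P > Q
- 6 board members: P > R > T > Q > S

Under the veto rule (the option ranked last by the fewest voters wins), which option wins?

T

Last-place votes: T 0, P 2, Q 2, R 7, S 6.
T is ranked last by the fewest voters, so T wins.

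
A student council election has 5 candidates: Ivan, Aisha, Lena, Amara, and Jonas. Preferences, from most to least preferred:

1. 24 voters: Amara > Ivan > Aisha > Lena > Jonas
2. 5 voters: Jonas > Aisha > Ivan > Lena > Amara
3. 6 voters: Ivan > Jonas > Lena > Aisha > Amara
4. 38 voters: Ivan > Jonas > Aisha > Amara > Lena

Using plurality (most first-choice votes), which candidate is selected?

First-place votes: Ivan 44, Aisha 0, Lena 0, Amara 24, Jonas 5.
Ivan has the most first-place votes.

Ivan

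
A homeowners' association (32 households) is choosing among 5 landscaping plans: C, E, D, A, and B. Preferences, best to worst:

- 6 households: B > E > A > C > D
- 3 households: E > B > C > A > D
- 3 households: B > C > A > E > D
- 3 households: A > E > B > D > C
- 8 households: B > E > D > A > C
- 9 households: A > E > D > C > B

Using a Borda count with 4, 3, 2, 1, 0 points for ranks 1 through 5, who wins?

E

C: 6·1 + 3·2 + 3·3 + 3·0 + 8·0 + 9·1 = 30
E: 6·3 + 3·4 + 3·1 + 3·3 + 8·3 + 9·3 = 93
D: 6·0 + 3·0 + 3·0 + 3·1 + 8·2 + 9·2 = 37
A: 6·2 + 3·1 + 3·2 + 3·4 + 8·1 + 9·4 = 77
B: 6·4 + 3·3 + 3·4 + 3·2 + 8·4 + 9·0 = 83
E has the highest Borda score (93).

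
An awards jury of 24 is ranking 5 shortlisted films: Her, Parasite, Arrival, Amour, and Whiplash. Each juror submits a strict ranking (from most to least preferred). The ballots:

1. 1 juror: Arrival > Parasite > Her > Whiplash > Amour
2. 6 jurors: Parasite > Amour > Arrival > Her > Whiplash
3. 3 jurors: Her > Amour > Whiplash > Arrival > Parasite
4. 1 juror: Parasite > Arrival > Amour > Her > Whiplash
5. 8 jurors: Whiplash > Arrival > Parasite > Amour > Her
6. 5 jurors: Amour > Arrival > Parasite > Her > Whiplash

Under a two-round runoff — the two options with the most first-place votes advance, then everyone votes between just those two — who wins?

Parasite

Round 1 first-place votes: Her 3, Parasite 7, Arrival 1, Amour 5, Whiplash 8.
Whiplash and Parasite advance.
Runoff: Whiplash is preferred to Parasite by 11 voters; Parasite by 13.
Parasite wins the runoff.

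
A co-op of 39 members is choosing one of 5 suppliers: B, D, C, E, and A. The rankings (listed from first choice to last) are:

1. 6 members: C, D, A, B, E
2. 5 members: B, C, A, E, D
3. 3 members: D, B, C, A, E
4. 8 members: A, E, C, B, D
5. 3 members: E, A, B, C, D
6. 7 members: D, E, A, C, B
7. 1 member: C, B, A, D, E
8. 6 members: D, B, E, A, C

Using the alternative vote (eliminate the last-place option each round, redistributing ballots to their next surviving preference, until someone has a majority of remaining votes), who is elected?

Round 1: B 5, D 16, C 7, E 3, A 8. Eliminate E.
Round 2: B 5, D 16, C 7, A 11. Eliminate B.
Round 3: D 16, C 12, A 11. Eliminate A.
Round 4: D 16, C 23. C has a majority.

C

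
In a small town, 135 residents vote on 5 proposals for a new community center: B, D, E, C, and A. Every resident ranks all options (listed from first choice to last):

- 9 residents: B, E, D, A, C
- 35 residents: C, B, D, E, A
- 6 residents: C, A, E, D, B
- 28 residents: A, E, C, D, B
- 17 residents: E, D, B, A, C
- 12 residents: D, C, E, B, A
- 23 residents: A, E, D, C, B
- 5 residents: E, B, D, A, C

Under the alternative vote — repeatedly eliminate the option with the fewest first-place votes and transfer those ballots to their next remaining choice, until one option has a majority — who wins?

Round 1: B 9, D 12, E 22, C 41, A 51. Eliminate B.
Round 2: D 12, E 31, C 41, A 51. Eliminate D.
Round 3: E 31, C 53, A 51. Eliminate E.
Round 4: C 53, A 82. A has a majority.

A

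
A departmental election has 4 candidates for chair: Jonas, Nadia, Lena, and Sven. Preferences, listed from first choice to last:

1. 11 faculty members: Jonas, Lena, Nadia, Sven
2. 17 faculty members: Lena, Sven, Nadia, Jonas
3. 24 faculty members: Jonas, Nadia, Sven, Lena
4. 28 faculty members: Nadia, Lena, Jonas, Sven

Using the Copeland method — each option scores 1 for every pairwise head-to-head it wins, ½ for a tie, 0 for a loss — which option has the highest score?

Nadia

Jonas: beats Sven; loses to Nadia and Lena → score 1.
Nadia: beats Jonas, Lena, and Sven → score 3.
Lena: beats Jonas and Sven; loses to Nadia → score 2.
Sven: loses to Jonas, Nadia, and Lena → score 0.
Nadia has the best pairwise record.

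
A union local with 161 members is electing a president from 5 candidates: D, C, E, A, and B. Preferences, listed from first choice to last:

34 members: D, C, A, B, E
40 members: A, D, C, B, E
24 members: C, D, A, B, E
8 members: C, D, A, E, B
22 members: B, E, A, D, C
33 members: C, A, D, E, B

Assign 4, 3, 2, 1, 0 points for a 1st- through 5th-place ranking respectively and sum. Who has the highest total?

C

D: 34·4 + 40·3 + 24·3 + 8·3 + 22·1 + 33·2 = 440
C: 34·3 + 40·2 + 24·4 + 8·4 + 22·0 + 33·4 = 442
E: 34·0 + 40·0 + 24·0 + 8·1 + 22·3 + 33·1 = 107
A: 34·2 + 40·4 + 24·2 + 8·2 + 22·2 + 33·3 = 435
B: 34·1 + 40·1 + 24·1 + 8·0 + 22·4 + 33·0 = 186
C has the highest Borda score (442).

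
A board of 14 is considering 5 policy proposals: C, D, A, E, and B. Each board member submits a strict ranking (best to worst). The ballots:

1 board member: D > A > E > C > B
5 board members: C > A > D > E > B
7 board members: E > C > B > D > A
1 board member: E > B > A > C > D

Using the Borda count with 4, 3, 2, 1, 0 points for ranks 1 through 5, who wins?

C: 1·1 + 5·4 + 7·3 + 1·1 = 43
D: 1·4 + 5·2 + 7·1 + 1·0 = 21
A: 1·3 + 5·3 + 7·0 + 1·2 = 20
E: 1·2 + 5·1 + 7·4 + 1·4 = 39
B: 1·0 + 5·0 + 7·2 + 1·3 = 17
C has the highest Borda score (43).

C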